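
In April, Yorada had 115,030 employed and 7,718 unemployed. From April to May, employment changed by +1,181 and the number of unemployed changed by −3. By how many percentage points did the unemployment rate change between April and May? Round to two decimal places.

The unemployment rate changed by −0.06 percentage points.

April: labor force = 115,030 + 7,718 = 122,748; u = 7,718/122,748 = 6.29%.
May: labor force = 116,211 + 7,715 = 123,926; u = 7,715/123,926 = 6.23%.
Change = 6.23% − 6.29% = −0.06 pp.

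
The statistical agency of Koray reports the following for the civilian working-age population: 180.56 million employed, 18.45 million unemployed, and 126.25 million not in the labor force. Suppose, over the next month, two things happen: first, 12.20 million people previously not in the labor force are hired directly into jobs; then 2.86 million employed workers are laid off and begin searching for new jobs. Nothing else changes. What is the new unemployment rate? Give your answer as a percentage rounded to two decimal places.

New unemployment rate ≈ 10.09%.

Initially, labor force = 180.56 + 18.45 = 199.01 million, so u = 18.45/199.01 = 9.27%.
After the first change, employed and labor force both rise by 12.20; unemployed unchanged → E = 192.76, U = 18.45, labor force = 211.21 million.
After the second change, employed falls and unemployed rises by 2.86; labor force unchanged → E = 189.90, U = 21.31, labor force = 211.21 million.
New unemployment rate = 21.31 / 211.21 = 10.09%.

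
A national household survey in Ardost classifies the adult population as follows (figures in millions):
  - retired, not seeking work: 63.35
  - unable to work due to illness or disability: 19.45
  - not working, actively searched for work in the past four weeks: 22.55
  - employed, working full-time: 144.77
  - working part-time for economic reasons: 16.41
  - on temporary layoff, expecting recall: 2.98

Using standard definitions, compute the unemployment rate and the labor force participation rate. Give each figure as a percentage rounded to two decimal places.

Unemployment rate ≈ 13.67%; labor force participation rate ≈ 69.28%.

Employed = 144.77 + 16.41 = 161.18 million (anyone who worked, including part-time for economic reasons, counts as employed).
Unemployed = 22.55 + 2.98 = 25.53 million (jobless and actively searching, or on temporary layoff).
Labor force = 161.18 + 25.53 = 186.71 million.
Not in labor force = 63.35 + 19.45 = 82.80 million (those not working and not actively searching are outside the labor force).
Civilian working-age population = 186.71 + 82.80 = 269.51 million.
Unemployment rate = 25.53 / 186.71 = 13.67%.
Labor force participation rate = 186.71 / 269.51 = 69.28%.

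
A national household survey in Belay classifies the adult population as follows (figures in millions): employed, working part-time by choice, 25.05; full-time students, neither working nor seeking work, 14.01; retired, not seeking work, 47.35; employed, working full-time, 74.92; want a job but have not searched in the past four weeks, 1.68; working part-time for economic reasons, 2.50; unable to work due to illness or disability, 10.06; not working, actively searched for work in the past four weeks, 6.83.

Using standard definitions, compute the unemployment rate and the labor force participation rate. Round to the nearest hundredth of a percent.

Employed = 25.05 + 74.92 + 2.50 = 102.47 million (anyone who worked, including part-time for economic reasons, counts as employed).
Unemployed = 6.83 million.
Labor force = 102.47 + 6.83 = 109.30 million.
Not in labor force = 14.01 + 47.35 + 1.68 + 10.06 = 73.10 million (those not working and not actively searching are outside the labor force — including those who want a job but have given up searching).
Civilian working-age population = 109.30 + 73.10 = 182.40 million.
Unemployment rate = 6.83 / 109.30 = 6.25%.
Labor force participation rate = 109.30 / 182.40 = 59.92%.

Unemployment rate ≈ 6.25%; labor force participation rate ≈ 59.92%.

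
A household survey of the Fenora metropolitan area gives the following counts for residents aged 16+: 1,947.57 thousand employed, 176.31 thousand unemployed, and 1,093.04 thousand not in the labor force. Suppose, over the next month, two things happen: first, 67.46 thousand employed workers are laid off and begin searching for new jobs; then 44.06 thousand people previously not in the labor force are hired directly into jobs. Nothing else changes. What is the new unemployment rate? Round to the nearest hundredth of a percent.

Initially, labor force = 1,947.57 + 176.31 = 2,123.88 thousand, so u = 176.31/2,123.88 = 8.30%.
After the first change, employed falls and unemployed rises by 67.46; labor force unchanged → E = 1,880.11, U = 243.77, labor force = 2,123.88 thousand.
After the second change, employed and labor force both rise by 44.06; unemployed unchanged → E = 1,924.17, U = 243.77, labor force = 2,167.94 thousand.
New unemployment rate = 243.77 / 2,167.94 = 11.24%.

New unemployment rate ≈ 11.24%.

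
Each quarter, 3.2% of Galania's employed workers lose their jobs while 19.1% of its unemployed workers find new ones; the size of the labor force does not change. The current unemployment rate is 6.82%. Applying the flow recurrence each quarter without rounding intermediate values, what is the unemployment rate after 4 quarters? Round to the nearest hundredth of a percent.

Unemployment rate after four quarters ≈ 11.61%.

With a fixed labor force, u_{t+1} = u_t + s·(1−u_t) − f·u_t = u_t·(1−s−f) + s.
Here 1−s−f = 0.777 and s = 0.032.
u_1 = 0.068200 × 0.777 + 0.032 = 0.084991.
u_2 = 0.084991 × 0.777 + 0.032 = 0.098038.
u_3 = 0.098038 × 0.777 + 0.032 = 0.108176.
u_4 = 0.108176 × 0.777 + 0.032 = 0.116053.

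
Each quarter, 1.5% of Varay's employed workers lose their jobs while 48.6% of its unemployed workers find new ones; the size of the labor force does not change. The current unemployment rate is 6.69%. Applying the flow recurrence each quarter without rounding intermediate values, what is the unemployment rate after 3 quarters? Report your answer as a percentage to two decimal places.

With a fixed labor force, u_{t+1} = u_t + s·(1−u_t) − f·u_t = u_t·(1−s−f) + s.
Here 1−s−f = 0.499 and s = 0.015.
u_1 = 0.066900 × 0.499 + 0.015 = 0.048383.
u_2 = 0.048383 × 0.499 + 0.015 = 0.039143.
u_3 = 0.039143 × 0.499 + 0.015 = 0.034532.

Unemployment rate after three quarters ≈ 3.45%.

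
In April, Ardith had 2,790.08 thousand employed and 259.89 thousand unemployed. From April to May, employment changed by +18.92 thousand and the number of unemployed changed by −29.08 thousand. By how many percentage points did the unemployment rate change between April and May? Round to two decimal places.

April: labor force = 2,790.08 + 259.89 = 3,049.97; u = 259.89/3,049.97 = 8.52%.
May: labor force = 2,809.00 + 230.81 = 3,039.81; u = 230.81/3,039.81 = 7.59%.
Change = 7.59% − 8.52% = −0.93 pp.

The unemployment rate changed by −0.93 percentage points.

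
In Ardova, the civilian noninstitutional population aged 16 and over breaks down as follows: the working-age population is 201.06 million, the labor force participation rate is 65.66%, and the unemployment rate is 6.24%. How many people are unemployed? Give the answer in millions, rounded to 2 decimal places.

About 8.24 million are unemployed.

Labor force = 0.6566 × 201.06 = 132.02 million.
Unemployed = 0.0624 × 132.02 ≈ 8.24 million.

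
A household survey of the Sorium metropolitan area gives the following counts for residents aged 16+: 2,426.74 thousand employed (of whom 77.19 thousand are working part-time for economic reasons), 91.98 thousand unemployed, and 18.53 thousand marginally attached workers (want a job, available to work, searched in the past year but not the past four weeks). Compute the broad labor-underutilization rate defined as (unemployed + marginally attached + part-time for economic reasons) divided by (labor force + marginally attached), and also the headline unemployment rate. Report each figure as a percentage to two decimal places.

Labor force = 2,426.74 + 91.98 = 2,518.72 thousand.
Numerator = 91.98 + 18.53 + 77.19 = 187.70 thousand.
Denominator = 2,518.72 + 18.53 = 2,537.25 thousand.
Broad rate = 187.70 / 2,537.25 = 7.40%.
Headline unemployment rate = 91.98 / 2,518.72 = 3.65%.

Broad underutilization rate ≈ 7.40%; headline unemployment rate ≈ 3.65%.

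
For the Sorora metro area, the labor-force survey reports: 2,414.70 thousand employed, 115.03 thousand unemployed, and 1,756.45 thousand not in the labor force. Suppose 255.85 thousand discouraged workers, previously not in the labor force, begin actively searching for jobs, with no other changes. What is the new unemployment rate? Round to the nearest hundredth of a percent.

Initially, labor force = 2,414.70 + 115.03 = 2,529.73 thousand, so u = 115.03/2,529.73 = 4.55%.
After the change, unemployed and labor force both rise by 255.85 → E = 2,414.70, U = 370.88, labor force = 2,785.58 thousand.
New unemployment rate = 370.88 / 2,785.58 = 13.31%.

New unemployment rate ≈ 13.31%.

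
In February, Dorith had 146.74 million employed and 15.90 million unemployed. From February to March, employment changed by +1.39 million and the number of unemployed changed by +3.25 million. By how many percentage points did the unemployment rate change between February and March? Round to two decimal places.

February: labor force = 146.74 + 15.90 = 162.64; u = 15.90/162.64 = 9.78%.
March: labor force = 148.13 + 19.15 = 167.28; u = 19.15/167.28 = 11.45%.
Change = 11.45% − 9.78% = +1.67 pp.

The unemployment rate changed by +1.67 percentage points.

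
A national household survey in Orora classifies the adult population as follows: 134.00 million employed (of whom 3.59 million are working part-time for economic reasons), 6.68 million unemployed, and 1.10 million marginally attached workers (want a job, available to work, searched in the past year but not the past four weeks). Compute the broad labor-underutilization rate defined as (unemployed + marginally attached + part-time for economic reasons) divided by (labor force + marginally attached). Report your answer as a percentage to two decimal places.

Broad underutilization rate ≈ 8.02%.

Labor force = 134.00 + 6.68 = 140.68 million.
Numerator = 6.68 + 1.10 + 3.59 = 11.37 million.
Denominator = 140.68 + 1.10 = 141.78 million.
Broad rate = 11.37 / 141.78 = 8.02%.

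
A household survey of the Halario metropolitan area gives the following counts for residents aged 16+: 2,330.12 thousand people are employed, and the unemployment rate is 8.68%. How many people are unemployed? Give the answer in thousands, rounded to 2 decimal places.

Let U be the number unemployed. The labor force is E + U, and U/(E+U) = 0.0868.
So U = 0.0868 × 2,330.12 / (1 − 0.0868) = 202.2544 / 0.9132 ≈ 221.48 thousand.

About 221.48 thousand are unemployed.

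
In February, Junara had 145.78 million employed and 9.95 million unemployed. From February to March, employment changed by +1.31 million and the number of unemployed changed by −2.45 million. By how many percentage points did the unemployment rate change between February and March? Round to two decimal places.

February: labor force = 145.78 + 9.95 = 155.73; u = 9.95/155.73 = 6.39%.
March: labor force = 147.09 + 7.50 = 154.59; u = 7.50/154.59 = 4.85%.
Change = 4.85% − 6.39% = −1.54 pp.

The unemployment rate changed by −1.54 percentage points.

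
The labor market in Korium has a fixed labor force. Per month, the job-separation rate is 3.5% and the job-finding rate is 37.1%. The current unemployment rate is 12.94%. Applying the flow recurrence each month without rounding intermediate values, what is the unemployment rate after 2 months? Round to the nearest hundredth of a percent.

With a fixed labor force, u_{t+1} = u_t + s·(1−u_t) − f·u_t = u_t·(1−s−f) + s.
Here 1−s−f = 0.594 and s = 0.035.
u_1 = 0.129400 × 0.594 + 0.035 = 0.111864.
u_2 = 0.111864 × 0.594 + 0.035 = 0.101447.

Unemployment rate after two months ≈ 10.14%.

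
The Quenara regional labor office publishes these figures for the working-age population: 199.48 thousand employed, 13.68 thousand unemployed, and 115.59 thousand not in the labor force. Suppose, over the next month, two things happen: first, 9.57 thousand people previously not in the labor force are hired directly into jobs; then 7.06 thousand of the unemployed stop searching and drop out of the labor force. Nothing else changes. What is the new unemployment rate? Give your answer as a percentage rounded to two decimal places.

New unemployment rate ≈ 3.07%.

Initially, labor force = 199.48 + 13.68 = 213.16 thousand, so u = 13.68/213.16 = 6.42%.
After the first change, employed and labor force both rise by 9.57; unemployed unchanged → E = 209.05, U = 13.68, labor force = 222.73 thousand.
After the second change, unemployed and labor force both fall by 7.06 → E = 209.05, U = 6.62, labor force = 215.67 thousand.
New unemployment rate = 6.62 / 215.67 = 3.07%.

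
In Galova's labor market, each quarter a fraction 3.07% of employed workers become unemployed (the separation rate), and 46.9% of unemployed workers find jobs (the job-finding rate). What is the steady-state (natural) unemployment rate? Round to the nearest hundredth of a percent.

Steady-state unemployment rate ≈ 6.14%.

At steady state the flows balance: s·E = f·U, so U/(E+U) = s/(s+f).
u* = 3.07 / (3.07 + 46.9) = 3.07 / 49.97 = 6.14%.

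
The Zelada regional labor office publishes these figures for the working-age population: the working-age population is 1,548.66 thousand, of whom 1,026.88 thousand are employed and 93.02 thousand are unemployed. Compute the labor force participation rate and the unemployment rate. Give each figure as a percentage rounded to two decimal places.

Labor force = employed + unemployed = 1,026.88 + 93.02 = 1,119.90 thousand.
Unemployment rate = 93.02 / 1,119.90 = 8.31%.
Labor force participation rate = 1,119.90 / 1,548.66 = 72.31%.

Labor force participation rate ≈ 72.31%; unemployment rate ≈ 8.31%.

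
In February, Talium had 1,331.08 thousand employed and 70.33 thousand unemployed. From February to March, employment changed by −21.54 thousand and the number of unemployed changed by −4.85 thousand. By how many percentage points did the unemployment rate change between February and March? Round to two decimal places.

The unemployment rate changed by −0.26 percentage points.

February: labor force = 1,331.08 + 70.33 = 1,401.41; u = 70.33/1,401.41 = 5.02%.
March: labor force = 1,309.54 + 65.48 = 1,375.02; u = 65.48/1,375.02 = 4.76%.
Change = 4.76% − 5.02% = −0.26 pp.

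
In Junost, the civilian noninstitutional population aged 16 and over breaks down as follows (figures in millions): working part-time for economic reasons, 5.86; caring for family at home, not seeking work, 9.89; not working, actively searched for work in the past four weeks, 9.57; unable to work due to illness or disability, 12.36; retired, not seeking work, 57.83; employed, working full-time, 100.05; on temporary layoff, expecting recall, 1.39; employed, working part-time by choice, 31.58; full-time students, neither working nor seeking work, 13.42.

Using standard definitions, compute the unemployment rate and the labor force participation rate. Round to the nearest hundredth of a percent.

Employed = 5.86 + 100.05 + 31.58 = 137.49 million (anyone who worked, including part-time for economic reasons, counts as employed).
Unemployed = 9.57 + 1.39 = 10.96 million (jobless and actively searching, or on temporary layoff).
Labor force = 137.49 + 10.96 = 148.45 million.
Not in labor force = 9.89 + 12.36 + 57.83 + 13.42 = 93.50 million (those not working and not actively searching are outside the labor force).
Civilian working-age population = 148.45 + 93.50 = 241.95 million.
Unemployment rate = 10.96 / 148.45 = 7.38%.
Labor force participation rate = 148.45 / 241.95 = 61.36%.

Unemployment rate ≈ 7.38%; labor force participation rate ≈ 61.36%.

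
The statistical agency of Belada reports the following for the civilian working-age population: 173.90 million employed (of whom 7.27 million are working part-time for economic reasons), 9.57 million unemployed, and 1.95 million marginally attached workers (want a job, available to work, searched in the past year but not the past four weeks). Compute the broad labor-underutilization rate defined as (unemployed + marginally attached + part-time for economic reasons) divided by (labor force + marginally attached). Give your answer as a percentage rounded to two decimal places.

Broad underutilization rate ≈ 10.13%.

Labor force = 173.90 + 9.57 = 183.47 million.
Numerator = 9.57 + 1.95 + 7.27 = 18.79 million.
Denominator = 183.47 + 1.95 = 185.42 million.
Broad rate = 18.79 / 185.42 = 10.13%.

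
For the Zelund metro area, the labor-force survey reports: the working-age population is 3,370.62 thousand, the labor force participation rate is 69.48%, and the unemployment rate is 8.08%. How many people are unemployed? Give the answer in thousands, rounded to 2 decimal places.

Labor force = 0.6948 × 3,370.62 = 2,341.91 thousand.
Unemployed = 0.0808 × 2,341.91 ≈ 189.23 thousand.

About 189.23 thousand are unemployed.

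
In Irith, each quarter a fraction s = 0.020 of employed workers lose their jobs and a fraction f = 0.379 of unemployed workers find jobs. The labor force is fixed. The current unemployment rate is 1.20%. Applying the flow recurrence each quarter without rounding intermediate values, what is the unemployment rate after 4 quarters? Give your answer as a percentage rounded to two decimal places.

Unemployment rate after four quarters ≈ 4.52%.

With a fixed labor force, u_{t+1} = u_t + s·(1−u_t) − f·u_t = u_t·(1−s−f) + s.
Here 1−s−f = 0.601 and s = 0.020.
u_1 = 0.012000 × 0.601 + 0.020 = 0.027212.
u_2 = 0.027212 × 0.601 + 0.020 = 0.036354.
u_3 = 0.036354 × 0.601 + 0.020 = 0.041849.
u_4 = 0.041849 × 0.601 + 0.020 = 0.045151.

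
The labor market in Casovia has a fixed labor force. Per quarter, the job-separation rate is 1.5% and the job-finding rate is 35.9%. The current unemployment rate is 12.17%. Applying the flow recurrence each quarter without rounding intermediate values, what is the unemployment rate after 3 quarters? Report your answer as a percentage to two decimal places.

Unemployment rate after three quarters ≈ 6.01%.

With a fixed labor force, u_{t+1} = u_t + s·(1−u_t) − f·u_t = u_t·(1−s−f) + s.
Here 1−s−f = 0.626 and s = 0.015.
u_1 = 0.121700 × 0.626 + 0.015 = 0.091184.
u_2 = 0.091184 × 0.626 + 0.015 = 0.072081.
u_3 = 0.072081 × 0.626 + 0.015 = 0.060123.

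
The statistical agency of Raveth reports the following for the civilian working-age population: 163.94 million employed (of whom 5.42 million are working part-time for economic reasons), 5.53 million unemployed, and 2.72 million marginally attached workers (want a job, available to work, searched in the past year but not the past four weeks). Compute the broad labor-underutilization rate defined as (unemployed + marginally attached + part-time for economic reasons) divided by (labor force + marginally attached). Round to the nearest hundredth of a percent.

Broad underutilization rate ≈ 7.94%.

Labor force = 163.94 + 5.53 = 169.47 million.
Numerator = 5.53 + 2.72 + 5.42 = 13.67 million.
Denominator = 169.47 + 2.72 = 172.19 million.
Broad rate = 13.67 / 172.19 = 7.94%.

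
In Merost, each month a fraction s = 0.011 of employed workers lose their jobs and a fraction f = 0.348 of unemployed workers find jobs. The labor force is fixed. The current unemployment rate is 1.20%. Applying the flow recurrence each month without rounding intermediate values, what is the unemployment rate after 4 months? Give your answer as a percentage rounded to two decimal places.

Unemployment rate after four months ≈ 2.75%.

With a fixed labor force, u_{t+1} = u_t + s·(1−u_t) − f·u_t = u_t·(1−s−f) + s.
Here 1−s−f = 0.641 and s = 0.011.
u_1 = 0.012000 × 0.641 + 0.011 = 0.018692.
u_2 = 0.018692 × 0.641 + 0.011 = 0.022982.
u_3 = 0.022982 × 0.641 + 0.011 = 0.025731.
u_4 = 0.025731 × 0.641 + 0.011 = 0.027494.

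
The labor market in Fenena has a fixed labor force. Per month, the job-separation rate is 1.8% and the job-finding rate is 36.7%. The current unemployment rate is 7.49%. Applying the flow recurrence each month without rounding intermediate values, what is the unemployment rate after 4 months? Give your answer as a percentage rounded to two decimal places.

With a fixed labor force, u_{t+1} = u_t + s·(1−u_t) − f·u_t = u_t·(1−s−f) + s.
Here 1−s−f = 0.615 and s = 0.018.
u_1 = 0.074900 × 0.615 + 0.018 = 0.064063.
u_2 = 0.064063 × 0.615 + 0.018 = 0.057399.
u_3 = 0.057399 × 0.615 + 0.018 = 0.053300.
u_4 = 0.053300 × 0.615 + 0.018 = 0.050780.

Unemployment rate after four months ≈ 5.08%.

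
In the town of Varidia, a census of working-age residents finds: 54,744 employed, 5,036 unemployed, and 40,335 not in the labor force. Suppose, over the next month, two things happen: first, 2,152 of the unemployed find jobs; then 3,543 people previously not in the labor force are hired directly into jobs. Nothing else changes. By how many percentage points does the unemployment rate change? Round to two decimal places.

The unemployment rate changes by −3.87 percentage points.

Initially, labor force = 54,744 + 5,036 = 59,780, so u = 5,036/59,780 = 8.42%.
After the first change, unemployed falls and employed rises by 2,152; labor force unchanged → E = 56,896, U = 2,884, labor force = 59,780.
After the second change, employed and labor force both rise by 3,543; unemployed unchanged → E = 60,439, U = 2,884, labor force = 63,323.
New unemployment rate = 2,884 / 63,323 = 4.55%.
Change = 4.55% − 8.42% = −3.87 percentage points.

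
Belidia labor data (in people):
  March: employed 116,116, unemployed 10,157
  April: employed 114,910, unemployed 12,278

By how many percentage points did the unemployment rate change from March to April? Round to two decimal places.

The unemployment rate changed by +1.61 percentage points.

March: labor force = 116,116 + 10,157 = 126,273; u = 10,157/126,273 = 8.04%.
April: labor force = 114,910 + 12,278 = 127,188; u = 12,278/127,188 = 9.65%.
Change = 9.65% − 8.04% = +1.61 pp.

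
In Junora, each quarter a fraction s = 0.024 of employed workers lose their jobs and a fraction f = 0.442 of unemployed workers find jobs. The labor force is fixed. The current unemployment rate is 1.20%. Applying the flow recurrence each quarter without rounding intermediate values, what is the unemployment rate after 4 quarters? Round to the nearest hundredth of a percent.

With a fixed labor force, u_{t+1} = u_t + s·(1−u_t) − f·u_t = u_t·(1−s−f) + s.
Here 1−s−f = 0.534 and s = 0.024.
u_1 = 0.012000 × 0.534 + 0.024 = 0.030408.
u_2 = 0.030408 × 0.534 + 0.024 = 0.040238.
u_3 = 0.040238 × 0.534 + 0.024 = 0.045487.
u_4 = 0.045487 × 0.534 + 0.024 = 0.048290.

Unemployment rate after four quarters ≈ 4.83%.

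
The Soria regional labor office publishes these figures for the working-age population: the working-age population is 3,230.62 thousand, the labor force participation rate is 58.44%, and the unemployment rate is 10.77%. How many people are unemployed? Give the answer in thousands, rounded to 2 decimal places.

About 203.33 thousand are unemployed.

Labor force = 0.5844 × 3,230.62 = 1,887.97 thousand.
Unemployed = 0.1077 × 1,887.97 ≈ 203.33 thousand.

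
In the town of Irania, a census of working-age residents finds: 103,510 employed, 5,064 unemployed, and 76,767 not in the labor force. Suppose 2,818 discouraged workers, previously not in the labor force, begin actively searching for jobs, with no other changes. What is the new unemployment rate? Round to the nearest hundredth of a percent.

New unemployment rate ≈ 7.08%.

Initially, labor force = 103,510 + 5,064 = 108,574, so u = 5,064/108,574 = 4.66%.
After the change, unemployed and labor force both rise by 2,818 → E = 103,510, U = 7,882, labor force = 111,392.
New unemployment rate = 7,882 / 111,392 = 7.08%.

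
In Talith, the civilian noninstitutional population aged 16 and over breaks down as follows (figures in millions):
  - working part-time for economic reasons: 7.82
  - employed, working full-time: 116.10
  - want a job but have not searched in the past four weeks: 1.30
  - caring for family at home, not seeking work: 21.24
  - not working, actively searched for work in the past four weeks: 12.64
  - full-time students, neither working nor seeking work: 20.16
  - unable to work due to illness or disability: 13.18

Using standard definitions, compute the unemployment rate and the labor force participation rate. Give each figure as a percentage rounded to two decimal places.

Unemployment rate ≈ 9.26%; labor force participation rate ≈ 70.96%.

Employed = 7.82 + 116.10 = 123.92 million (anyone who worked, including part-time for economic reasons, counts as employed).
Unemployed = 12.64 million.
Labor force = 123.92 + 12.64 = 136.56 million.
Not in labor force = 1.30 + 21.24 + 20.16 + 13.18 = 55.88 million (those not working and not actively searching are outside the labor force — including those who want a job but have given up searching).
Civilian working-age population = 136.56 + 55.88 = 192.44 million.
Unemployment rate = 12.64 / 136.56 = 9.26%.
Labor force participation rate = 136.56 / 192.44 = 70.96%.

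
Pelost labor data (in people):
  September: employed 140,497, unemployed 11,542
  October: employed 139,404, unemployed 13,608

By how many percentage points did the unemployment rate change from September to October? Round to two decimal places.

September: labor force = 140,497 + 11,542 = 152,039; u = 11,542/152,039 = 7.59%.
October: labor force = 139,404 + 13,608 = 153,012; u = 13,608/153,012 = 8.89%.
Change = 8.89% − 7.59% = +1.30 pp.

The unemployment rate changed by +1.30 percentage points.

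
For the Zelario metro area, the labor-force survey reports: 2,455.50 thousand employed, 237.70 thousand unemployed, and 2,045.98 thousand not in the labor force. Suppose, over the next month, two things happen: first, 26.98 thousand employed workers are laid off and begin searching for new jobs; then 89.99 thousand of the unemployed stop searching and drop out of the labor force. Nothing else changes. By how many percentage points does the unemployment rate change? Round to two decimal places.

The unemployment rate changes by −2.12 percentage points.

Initially, labor force = 2,455.50 + 237.70 = 2,693.20 thousand, so u = 237.70/2,693.20 = 8.83%.
After the first change, employed falls and unemployed rises by 26.98; labor force unchanged → E = 2,428.52, U = 264.68, labor force = 2,693.20 thousand.
After the second change, unemployed and labor force both fall by 89.99 → E = 2,428.52, U = 174.69, labor force = 2,603.21 thousand.
New unemployment rate = 174.69 / 2,603.21 = 6.71%.
Change = 6.71% − 8.83% = −2.12 percentage points.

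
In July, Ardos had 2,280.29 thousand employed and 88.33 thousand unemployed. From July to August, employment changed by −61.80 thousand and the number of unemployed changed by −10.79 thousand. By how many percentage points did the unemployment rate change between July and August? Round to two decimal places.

July: labor force = 2,280.29 + 88.33 = 2,368.62; u = 88.33/2,368.62 = 3.73%.
August: labor force = 2,218.49 + 77.54 = 2,296.03; u = 77.54/2,296.03 = 3.38%.
Change = 3.38% − 3.73% = −0.35 pp.

The unemployment rate changed by −0.35 percentage points.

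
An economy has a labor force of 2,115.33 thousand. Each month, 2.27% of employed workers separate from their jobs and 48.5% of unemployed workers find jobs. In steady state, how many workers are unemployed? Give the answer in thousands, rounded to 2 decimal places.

About 94.58 thousand are unemployed in steady state.

Steady-state unemployment rate u* = s/(s+f) = 2.27/(2.27+48.5) = 0.044711.
Unemployed = u* × labor force = 0.044711 × 2,115.33 ≈ 94.58 thousand.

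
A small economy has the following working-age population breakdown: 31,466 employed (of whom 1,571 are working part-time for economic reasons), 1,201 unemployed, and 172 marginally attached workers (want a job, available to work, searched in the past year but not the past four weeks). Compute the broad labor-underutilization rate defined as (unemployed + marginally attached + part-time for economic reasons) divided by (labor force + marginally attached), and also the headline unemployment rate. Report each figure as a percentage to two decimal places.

Labor force = 31,466 + 1,201 = 32,667.
Numerator = 1,201 + 172 + 1,571 = 2,944.
Denominator = 32,667 + 172 = 32,839.
Broad rate = 2,944 / 32,839 = 8.96%.
Headline unemployment rate = 1,201 / 32,667 = 3.68%.

Broad underutilization rate ≈ 8.96%; headline unemployment rate ≈ 3.68%.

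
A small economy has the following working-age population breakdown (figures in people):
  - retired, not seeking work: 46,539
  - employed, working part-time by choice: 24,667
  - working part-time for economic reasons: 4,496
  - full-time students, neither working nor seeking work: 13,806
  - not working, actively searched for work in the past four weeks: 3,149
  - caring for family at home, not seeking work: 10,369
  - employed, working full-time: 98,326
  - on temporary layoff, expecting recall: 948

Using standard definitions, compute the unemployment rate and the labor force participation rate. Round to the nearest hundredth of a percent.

Unemployment rate ≈ 3.11%; labor force participation rate ≈ 65.04%.

Employed = 24,667 + 4,496 + 98,326 = 127,489 (anyone who worked, including part-time for economic reasons, counts as employed).
Unemployed = 3,149 + 948 = 4,097 (jobless and actively searching, or on temporary layoff).
Labor force = 127,489 + 4,097 = 131,586.
Not in labor force = 46,539 + 13,806 + 10,369 = 70,714 (those not working and not actively searching are outside the labor force).
Civilian working-age population = 131,586 + 70,714 = 202,300.
Unemployment rate = 4,097 / 131,586 = 3.11%.
Labor force participation rate = 131,586 / 202,300 = 65.04%.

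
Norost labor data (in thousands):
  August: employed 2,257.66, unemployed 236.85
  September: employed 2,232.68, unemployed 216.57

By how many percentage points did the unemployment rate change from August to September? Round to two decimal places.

The unemployment rate changed by −0.65 percentage points.

August: labor force = 2,257.66 + 236.85 = 2,494.51; u = 236.85/2,494.51 = 9.49%.
September: labor force = 2,232.68 + 216.57 = 2,449.25; u = 216.57/2,449.25 = 8.84%.
Change = 8.84% − 9.49% = −0.65 pp.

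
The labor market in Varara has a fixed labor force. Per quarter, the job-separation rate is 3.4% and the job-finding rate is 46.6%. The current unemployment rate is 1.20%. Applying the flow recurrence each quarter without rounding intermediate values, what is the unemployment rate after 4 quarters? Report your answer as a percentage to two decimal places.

Unemployment rate after four quarters ≈ 6.45%.

With a fixed labor force, u_{t+1} = u_t + s·(1−u_t) − f·u_t = u_t·(1−s−f) + s.
Here 1−s−f = 0.500 and s = 0.034.
u_1 = 0.012000 × 0.500 + 0.034 = 0.040000.
u_2 = 0.040000 × 0.500 + 0.034 = 0.054000.
u_3 = 0.054000 × 0.500 + 0.034 = 0.061000.
u_4 = 0.061000 × 0.500 + 0.034 = 0.064500.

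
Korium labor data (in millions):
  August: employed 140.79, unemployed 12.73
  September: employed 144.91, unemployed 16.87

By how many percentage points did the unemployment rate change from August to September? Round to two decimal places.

The unemployment rate changed by +2.14 percentage points.

August: labor force = 140.79 + 12.73 = 153.52; u = 12.73/153.52 = 8.29%.
September: labor force = 144.91 + 16.87 = 161.78; u = 16.87/161.78 = 10.43%.
Change = 10.43% − 8.29% = +2.14 pp.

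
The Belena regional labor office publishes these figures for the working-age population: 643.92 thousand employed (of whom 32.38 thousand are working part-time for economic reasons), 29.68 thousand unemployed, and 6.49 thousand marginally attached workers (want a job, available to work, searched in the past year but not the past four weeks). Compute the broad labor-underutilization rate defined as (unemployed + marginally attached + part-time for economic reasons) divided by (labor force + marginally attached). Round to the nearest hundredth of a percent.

Labor force = 643.92 + 29.68 = 673.60 thousand.
Numerator = 29.68 + 6.49 + 32.38 = 68.55 thousand.
Denominator = 673.60 + 6.49 = 680.09 thousand.
Broad rate = 68.55 / 680.09 = 10.08%.

Broad underutilization rate ≈ 10.08%.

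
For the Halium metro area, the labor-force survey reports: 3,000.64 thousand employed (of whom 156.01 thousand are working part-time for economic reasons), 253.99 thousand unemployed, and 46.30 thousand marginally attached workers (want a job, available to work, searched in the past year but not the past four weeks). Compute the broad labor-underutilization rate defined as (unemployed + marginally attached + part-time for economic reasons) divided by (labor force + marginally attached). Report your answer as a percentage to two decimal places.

Broad underutilization rate ≈ 13.82%.

Labor force = 3,000.64 + 253.99 = 3,254.63 thousand.
Numerator = 253.99 + 46.30 + 156.01 = 456.30 thousand.
Denominator = 3,254.63 + 46.30 = 3,300.93 thousand.
Broad rate = 456.30 / 3,300.93 = 13.82%.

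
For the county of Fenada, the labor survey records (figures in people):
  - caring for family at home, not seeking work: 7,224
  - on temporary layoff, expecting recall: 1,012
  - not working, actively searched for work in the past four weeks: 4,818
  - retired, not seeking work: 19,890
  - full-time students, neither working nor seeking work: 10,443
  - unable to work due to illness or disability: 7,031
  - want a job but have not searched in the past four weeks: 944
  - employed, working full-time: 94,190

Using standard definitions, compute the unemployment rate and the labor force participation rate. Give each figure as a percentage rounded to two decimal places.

Unemployment rate ≈ 5.83%; labor force participation rate ≈ 68.72%.

Employed = 94,190.
Unemployed = 1,012 + 4,818 = 5,830 (jobless and actively searching, or on temporary layoff).
Labor force = 94,190 + 5,830 = 100,020.
Not in labor force = 7,224 + 19,890 + 10,443 + 7,031 + 944 = 45,532 (those not working and not actively searching are outside the labor force — including those who want a job but have given up searching).
Civilian working-age population = 100,020 + 45,532 = 145,552.
Unemployment rate = 5,830 / 100,020 = 5.83%.
Labor force participation rate = 100,020 / 145,552 = 68.72%.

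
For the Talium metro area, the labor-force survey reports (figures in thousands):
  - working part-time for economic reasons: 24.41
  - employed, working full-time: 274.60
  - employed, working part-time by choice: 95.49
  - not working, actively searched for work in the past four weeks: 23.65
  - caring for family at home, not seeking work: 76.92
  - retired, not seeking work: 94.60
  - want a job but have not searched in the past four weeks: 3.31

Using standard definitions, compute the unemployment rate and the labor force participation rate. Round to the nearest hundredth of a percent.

Employed = 24.41 + 274.60 + 95.49 = 394.50 thousand (anyone who worked, including part-time for economic reasons, counts as employed).
Unemployed = 23.65 thousand.
Labor force = 394.50 + 23.65 = 418.15 thousand.
Not in labor force = 76.92 + 94.60 + 3.31 = 174.83 thousand (those not working and not actively searching are outside the labor force — including those who want a job but have given up searching).
Civilian working-age population = 418.15 + 174.83 = 592.98 thousand.
Unemployment rate = 23.65 / 418.15 = 5.66%.
Labor force participation rate = 418.15 / 592.98 = 70.52%.

Unemployment rate ≈ 5.66%; labor force participation rate ≈ 70.52%.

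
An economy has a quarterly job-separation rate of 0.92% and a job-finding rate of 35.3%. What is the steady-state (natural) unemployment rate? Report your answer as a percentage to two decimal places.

At steady state the flows balance: s·E = f·U, so U/(E+U) = s/(s+f).
u* = 0.92 / (0.92 + 35.3) = 0.92 / 36.22 = 2.54%.

Steady-state unemployment rate ≈ 2.54%.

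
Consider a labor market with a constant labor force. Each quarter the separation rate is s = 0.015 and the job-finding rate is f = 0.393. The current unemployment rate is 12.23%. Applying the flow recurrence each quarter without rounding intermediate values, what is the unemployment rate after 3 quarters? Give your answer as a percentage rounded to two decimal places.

Unemployment rate after three quarters ≈ 5.45%.

With a fixed labor force, u_{t+1} = u_t + s·(1−u_t) − f·u_t = u_t·(1−s−f) + s.
Here 1−s−f = 0.592 and s = 0.015.
u_1 = 0.122300 × 0.592 + 0.015 = 0.087402.
u_2 = 0.087402 × 0.592 + 0.015 = 0.066742.
u_3 = 0.066742 × 0.592 + 0.015 = 0.054511.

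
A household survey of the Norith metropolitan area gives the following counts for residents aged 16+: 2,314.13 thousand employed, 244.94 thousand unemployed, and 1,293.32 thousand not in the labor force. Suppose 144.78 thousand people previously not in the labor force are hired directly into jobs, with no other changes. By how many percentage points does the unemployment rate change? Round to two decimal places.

The unemployment rate changes by −0.51 percentage points.

Initially, labor force = 2,314.13 + 244.94 = 2,559.07 thousand, so u = 244.94/2,559.07 = 9.57%.
After the change, employed and labor force both rise by 144.78; unemployed unchanged → E = 2,458.91, U = 244.94, labor force = 2,703.85 thousand.
New unemployment rate = 244.94 / 2,703.85 = 9.06%.
Change = 9.06% − 9.57% = −0.51 percentage points.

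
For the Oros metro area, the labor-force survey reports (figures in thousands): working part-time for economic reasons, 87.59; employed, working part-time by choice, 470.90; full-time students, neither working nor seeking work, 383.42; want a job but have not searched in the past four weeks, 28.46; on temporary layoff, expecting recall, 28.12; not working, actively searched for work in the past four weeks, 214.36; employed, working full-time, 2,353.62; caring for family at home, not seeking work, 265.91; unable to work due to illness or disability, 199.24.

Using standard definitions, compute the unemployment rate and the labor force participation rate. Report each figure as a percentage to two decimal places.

Employed = 87.59 + 470.90 + 2,353.62 = 2,912.11 thousand (anyone who worked, including part-time for economic reasons, counts as employed).
Unemployed = 28.12 + 214.36 = 242.48 thousand (jobless and actively searching, or on temporary layoff).
Labor force = 2,912.11 + 242.48 = 3,154.59 thousand.
Not in labor force = 383.42 + 28.46 + 265.91 + 199.24 = 877.03 thousand (those not working and not actively searching are outside the labor force — including those who want a job but have given up searching).
Civilian working-age population = 3,154.59 + 877.03 = 4,031.62 thousand.
Unemployment rate = 242.48 / 3,154.59 = 7.69%.
Labor force participation rate = 3,154.59 / 4,031.62 = 78.25%.

Unemployment rate ≈ 7.69%; labor force participation rate ≈ 78.25%.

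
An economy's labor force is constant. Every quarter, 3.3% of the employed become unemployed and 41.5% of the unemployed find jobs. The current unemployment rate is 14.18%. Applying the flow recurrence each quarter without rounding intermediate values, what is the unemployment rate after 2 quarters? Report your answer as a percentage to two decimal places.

With a fixed labor force, u_{t+1} = u_t + s·(1−u_t) − f·u_t = u_t·(1−s−f) + s.
Here 1−s−f = 0.552 and s = 0.033.
u_1 = 0.141800 × 0.552 + 0.033 = 0.111274.
u_2 = 0.111274 × 0.552 + 0.033 = 0.094423.

Unemployment rate after two quarters ≈ 9.44%.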